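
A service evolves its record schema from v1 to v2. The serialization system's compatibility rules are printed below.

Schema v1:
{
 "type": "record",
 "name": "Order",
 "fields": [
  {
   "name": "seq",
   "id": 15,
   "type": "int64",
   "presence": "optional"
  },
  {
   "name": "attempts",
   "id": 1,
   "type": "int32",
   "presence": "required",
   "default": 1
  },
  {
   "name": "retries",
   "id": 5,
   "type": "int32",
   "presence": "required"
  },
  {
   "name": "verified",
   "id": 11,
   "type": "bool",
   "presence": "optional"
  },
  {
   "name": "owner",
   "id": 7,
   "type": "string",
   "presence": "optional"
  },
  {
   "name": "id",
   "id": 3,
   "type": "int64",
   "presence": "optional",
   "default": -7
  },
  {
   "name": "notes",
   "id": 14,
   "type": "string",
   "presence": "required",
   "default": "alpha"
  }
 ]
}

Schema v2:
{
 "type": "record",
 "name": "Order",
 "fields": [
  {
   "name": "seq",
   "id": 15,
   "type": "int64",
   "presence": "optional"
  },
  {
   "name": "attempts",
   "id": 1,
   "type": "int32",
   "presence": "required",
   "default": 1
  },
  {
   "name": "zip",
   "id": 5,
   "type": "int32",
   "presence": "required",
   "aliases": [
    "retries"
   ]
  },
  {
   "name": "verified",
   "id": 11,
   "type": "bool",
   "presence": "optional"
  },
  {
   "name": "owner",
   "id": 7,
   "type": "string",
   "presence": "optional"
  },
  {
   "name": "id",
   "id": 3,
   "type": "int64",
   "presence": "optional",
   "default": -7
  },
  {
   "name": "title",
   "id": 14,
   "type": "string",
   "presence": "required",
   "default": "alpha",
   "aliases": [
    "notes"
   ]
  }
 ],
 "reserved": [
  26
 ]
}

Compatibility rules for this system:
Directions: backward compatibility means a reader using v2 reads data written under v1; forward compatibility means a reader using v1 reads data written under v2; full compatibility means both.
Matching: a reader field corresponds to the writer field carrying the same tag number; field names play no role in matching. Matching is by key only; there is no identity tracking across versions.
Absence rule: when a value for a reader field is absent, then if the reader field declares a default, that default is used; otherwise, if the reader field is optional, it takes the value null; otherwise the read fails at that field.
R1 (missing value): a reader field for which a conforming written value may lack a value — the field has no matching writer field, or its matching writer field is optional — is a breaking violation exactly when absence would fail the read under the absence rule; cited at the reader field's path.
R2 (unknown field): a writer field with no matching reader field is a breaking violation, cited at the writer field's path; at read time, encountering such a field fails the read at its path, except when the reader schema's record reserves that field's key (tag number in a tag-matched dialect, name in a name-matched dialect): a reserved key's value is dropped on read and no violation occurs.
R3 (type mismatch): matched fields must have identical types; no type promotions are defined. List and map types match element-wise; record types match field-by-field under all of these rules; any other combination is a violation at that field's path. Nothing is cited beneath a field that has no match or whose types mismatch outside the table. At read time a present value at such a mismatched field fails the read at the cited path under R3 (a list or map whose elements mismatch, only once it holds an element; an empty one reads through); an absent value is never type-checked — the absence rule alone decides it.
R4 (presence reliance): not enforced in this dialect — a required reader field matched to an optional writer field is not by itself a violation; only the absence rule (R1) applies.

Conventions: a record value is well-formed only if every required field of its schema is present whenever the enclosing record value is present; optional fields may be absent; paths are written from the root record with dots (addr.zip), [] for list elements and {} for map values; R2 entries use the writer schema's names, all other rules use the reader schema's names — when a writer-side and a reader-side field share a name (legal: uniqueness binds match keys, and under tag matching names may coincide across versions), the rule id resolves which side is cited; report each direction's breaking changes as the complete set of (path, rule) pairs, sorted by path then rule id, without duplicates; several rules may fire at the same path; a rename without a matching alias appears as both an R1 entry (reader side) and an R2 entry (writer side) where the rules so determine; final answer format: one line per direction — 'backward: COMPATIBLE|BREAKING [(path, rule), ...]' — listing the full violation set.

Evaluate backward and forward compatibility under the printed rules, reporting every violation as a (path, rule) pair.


backward: COMPATIBLE []; forward: COMPATIBLE []

in Order below, arrows point writer -> reader
backward pass over Order, reader schema v2, writer schema v1:
  seq: int64 -> int64, writer optional; from seq
  attempts: int32 -> int32, writer required; from attempts
  zip: int32 -> int32, writer required; from retries
  verified: bool -> bool, writer optional; from verified
  owner: string -> string, writer optional; from owner
  id: int64 -> int64, writer optional; from id
  title: string -> string, writer required; from notes
  => backward: COMPATIBLE
forward pass over Order, reader schema v1, writer schema v2:
  seq: int64 -> int64, writer optional; from seq
  attempts: int32 -> int32, writer required; from attempts
  retries: int32 -> int32, writer required; from zip
  verified: bool -> bool, writer optional; from verified
  owner: string -> string, writer optional; from owner
  id: int64 -> int64, writer optional; from id
  notes: string -> string, writer required; from title
  => forward: COMPATIBLE


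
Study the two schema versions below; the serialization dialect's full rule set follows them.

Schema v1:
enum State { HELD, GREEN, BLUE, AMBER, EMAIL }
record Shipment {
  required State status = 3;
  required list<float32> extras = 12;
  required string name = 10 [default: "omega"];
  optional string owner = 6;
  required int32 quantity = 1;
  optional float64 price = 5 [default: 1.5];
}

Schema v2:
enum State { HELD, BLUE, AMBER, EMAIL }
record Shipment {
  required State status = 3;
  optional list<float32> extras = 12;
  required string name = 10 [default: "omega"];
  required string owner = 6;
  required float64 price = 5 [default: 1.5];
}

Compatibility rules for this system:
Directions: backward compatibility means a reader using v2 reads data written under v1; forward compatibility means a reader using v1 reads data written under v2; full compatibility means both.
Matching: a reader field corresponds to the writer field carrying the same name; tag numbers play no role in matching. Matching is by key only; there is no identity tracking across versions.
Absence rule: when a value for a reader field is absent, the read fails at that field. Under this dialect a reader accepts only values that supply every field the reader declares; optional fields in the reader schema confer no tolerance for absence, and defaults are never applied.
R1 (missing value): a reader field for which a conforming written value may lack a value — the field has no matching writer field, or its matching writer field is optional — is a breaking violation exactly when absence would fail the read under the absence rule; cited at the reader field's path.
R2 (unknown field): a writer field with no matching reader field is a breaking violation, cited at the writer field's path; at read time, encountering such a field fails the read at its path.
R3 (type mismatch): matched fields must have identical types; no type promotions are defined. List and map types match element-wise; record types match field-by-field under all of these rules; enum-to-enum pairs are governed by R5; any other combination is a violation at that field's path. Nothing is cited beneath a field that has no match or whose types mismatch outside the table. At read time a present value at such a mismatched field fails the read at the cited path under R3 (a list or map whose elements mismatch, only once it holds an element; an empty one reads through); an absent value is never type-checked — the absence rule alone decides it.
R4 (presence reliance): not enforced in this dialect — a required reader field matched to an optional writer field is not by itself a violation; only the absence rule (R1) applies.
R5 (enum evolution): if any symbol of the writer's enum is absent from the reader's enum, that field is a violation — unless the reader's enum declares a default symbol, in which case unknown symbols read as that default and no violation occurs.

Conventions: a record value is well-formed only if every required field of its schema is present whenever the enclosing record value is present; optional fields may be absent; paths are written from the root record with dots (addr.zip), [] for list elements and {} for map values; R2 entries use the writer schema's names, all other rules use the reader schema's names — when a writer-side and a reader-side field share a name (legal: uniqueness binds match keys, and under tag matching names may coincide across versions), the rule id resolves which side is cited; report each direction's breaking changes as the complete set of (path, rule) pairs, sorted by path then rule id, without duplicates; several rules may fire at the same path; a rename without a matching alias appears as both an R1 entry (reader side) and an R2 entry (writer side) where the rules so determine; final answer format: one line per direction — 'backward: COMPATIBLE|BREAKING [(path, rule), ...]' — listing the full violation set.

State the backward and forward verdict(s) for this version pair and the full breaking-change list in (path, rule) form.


backward: BREAKING [(owner, R1), (price, R1), (quantity, R2), (status, R5)]; forward: BREAKING [(extras, R1), (quantity, R1)]

each type pair in Shipment: writer, then reader
checking backward for Shipment: reader v2 against writer v1:
  State -> State, writer required: status aligns to status
  list<float32> -> list<float32>, writer required: extras aligns to extras
  string -> string, writer required: name aligns to name
  string -> string, writer optional: owner aligns to owner
  float64 -> float64, writer optional: price aligns to price
  leftover writer field: quantity
  violation R1 at owner
  violation R1 at price
  violation R2 at quantity
  violation R5 at status
  => 4 violation(s): backward is BREAKING for Shipment
checking forward for Shipment: reader v1 against writer v2:
  State -> State, writer required: status aligns to status
  list<float32> -> list<float32>, writer optional: extras aligns to extras
  string -> string, writer required: name aligns to name
  string -> string, writer required: owner aligns to owner
  quantity: no writer-side match
  float64 -> float64, writer required: price aligns to price
  violation R1 at extras
  violation R1 at quantity
  => 2 violation(s): forward is BREAKING for Shipment


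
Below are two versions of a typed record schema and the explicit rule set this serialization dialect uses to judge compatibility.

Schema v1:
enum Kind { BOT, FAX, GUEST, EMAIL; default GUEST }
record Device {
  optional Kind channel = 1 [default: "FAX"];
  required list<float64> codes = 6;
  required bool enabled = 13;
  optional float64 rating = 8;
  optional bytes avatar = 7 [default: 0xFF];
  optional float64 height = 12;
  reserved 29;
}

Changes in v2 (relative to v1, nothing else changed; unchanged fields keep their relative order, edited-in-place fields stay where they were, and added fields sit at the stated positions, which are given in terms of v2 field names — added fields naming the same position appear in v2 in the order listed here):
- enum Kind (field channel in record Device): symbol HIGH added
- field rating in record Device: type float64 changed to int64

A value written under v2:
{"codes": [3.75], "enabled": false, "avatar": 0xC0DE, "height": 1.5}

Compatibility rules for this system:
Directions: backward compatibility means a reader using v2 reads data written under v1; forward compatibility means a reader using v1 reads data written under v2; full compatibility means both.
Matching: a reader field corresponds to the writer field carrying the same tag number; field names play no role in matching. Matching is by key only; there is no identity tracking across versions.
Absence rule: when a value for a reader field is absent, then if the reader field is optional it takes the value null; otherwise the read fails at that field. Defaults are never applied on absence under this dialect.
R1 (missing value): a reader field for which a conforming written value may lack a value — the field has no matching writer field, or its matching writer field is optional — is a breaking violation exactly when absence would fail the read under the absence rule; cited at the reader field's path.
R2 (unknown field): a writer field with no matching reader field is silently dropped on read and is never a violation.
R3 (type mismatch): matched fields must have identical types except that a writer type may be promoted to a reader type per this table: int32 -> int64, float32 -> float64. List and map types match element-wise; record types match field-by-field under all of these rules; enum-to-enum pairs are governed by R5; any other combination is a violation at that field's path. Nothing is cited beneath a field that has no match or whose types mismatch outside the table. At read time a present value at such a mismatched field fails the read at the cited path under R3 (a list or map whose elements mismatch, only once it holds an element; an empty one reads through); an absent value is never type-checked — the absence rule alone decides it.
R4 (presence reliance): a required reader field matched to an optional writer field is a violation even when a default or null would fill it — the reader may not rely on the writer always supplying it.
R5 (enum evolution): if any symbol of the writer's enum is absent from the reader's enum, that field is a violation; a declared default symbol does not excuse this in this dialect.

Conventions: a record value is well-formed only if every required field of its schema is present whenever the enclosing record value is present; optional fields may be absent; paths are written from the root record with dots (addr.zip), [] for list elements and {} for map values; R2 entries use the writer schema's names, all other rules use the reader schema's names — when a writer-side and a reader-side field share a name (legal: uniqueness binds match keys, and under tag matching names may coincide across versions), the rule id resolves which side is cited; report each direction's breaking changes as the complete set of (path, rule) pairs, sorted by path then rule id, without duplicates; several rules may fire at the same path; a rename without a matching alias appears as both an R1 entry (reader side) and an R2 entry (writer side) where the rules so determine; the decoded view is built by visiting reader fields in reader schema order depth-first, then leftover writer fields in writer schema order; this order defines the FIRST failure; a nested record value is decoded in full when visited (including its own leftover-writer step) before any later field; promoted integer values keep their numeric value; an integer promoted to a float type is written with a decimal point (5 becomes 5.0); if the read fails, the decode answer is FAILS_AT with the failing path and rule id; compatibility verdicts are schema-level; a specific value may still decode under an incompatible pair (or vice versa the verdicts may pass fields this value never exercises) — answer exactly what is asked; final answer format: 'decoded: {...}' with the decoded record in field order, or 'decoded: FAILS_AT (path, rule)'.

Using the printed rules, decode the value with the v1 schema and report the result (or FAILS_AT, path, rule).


decoded: {"channel": null, "codes": [3.75], "enabled": false, "rating": null, "avatar": 0xC0DE, "height": 1.5}

each type pair in Device: writer, then reader
migrating the Device value to v1:
  channel := null (not supplied -> null)
  codes := [3.75]
  enabled := false
  rating := null (not supplied -> null)
  avatar := 0xC0DE
  height := 1.5
  => decoded: {"channel": null, "codes": [3.75], "enabled": false, "rating": null, "avatar": 0xC0DE, "height": 1.5}
ruling out the remaining Device differences:
  enum Kind (field channel in record Device): symbol HIGH added -> shifts the Device verdicts, not this decode
  field rating in record Device: type float64 changed to int64 -> shifts the Device verdicts, not this decode


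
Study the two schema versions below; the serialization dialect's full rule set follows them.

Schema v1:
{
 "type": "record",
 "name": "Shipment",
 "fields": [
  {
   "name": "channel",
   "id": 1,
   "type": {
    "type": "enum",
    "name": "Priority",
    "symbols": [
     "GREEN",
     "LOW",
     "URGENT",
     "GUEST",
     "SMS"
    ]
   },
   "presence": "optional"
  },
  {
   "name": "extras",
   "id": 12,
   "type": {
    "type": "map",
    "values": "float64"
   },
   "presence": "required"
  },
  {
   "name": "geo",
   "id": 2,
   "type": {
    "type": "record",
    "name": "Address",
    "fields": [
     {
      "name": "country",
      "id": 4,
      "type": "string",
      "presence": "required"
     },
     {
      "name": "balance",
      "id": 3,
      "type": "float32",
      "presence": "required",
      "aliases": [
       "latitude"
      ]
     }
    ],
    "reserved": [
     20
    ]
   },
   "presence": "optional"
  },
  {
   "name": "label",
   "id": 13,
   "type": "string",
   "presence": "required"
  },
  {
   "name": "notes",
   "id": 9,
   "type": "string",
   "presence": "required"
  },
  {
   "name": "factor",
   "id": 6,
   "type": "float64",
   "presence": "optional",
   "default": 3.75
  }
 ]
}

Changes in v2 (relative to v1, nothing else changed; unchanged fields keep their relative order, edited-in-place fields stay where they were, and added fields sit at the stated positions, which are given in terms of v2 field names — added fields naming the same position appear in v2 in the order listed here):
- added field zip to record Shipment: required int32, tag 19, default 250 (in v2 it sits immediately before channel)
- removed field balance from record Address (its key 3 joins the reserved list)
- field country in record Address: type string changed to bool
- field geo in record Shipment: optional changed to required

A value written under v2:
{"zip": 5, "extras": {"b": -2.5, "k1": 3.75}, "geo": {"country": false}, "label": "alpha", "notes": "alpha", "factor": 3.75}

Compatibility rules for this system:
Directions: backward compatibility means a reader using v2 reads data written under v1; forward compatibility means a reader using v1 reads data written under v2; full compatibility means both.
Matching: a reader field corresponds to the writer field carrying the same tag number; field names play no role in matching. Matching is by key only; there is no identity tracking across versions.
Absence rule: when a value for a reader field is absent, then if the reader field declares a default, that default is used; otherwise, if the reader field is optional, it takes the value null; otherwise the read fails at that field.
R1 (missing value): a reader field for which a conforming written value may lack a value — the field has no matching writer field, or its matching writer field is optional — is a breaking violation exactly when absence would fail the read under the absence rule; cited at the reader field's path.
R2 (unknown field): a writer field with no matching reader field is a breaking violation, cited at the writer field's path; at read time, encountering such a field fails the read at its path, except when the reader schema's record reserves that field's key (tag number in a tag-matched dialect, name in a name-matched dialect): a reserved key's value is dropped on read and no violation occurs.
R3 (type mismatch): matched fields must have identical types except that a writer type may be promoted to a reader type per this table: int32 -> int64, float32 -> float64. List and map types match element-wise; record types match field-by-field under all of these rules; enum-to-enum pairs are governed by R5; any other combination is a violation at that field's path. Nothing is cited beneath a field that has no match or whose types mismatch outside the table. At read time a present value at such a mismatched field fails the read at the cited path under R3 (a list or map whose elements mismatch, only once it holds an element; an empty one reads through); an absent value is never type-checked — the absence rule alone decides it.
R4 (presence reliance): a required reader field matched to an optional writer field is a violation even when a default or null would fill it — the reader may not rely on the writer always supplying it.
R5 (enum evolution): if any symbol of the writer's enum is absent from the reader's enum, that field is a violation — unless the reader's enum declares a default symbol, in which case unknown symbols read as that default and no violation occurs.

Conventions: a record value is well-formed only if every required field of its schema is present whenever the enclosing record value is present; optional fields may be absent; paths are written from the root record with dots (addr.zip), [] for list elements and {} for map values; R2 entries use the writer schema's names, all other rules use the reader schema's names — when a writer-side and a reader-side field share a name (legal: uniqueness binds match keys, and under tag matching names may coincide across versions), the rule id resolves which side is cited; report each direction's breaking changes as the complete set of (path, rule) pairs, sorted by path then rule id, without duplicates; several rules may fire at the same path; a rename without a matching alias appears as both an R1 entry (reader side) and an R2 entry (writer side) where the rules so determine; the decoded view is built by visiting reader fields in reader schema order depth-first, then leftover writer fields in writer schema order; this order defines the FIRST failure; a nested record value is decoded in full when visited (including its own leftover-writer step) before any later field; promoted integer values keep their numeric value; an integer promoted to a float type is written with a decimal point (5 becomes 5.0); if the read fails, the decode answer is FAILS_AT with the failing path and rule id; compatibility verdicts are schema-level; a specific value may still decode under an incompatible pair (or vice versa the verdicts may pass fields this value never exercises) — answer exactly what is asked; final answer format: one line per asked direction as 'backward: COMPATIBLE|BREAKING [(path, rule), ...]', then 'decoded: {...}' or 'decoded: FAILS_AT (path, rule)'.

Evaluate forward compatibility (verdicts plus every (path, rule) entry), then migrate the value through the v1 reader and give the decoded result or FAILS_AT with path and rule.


forward: BREAKING [(geo.balance, R1), (geo.country, R3), (zip, R2)]; decoded: FAILS_AT (geo.country, R3)

in Shipment below, arrows point writer -> reader
forward for Shipment (reader v1, writer v2):
  writer optional, Priority -> Priority: reader channel maps from writer channel
  writer required, map<string, float64> -> map<string, float64>: reader extras maps from writer extras
  writer required, Address -> Address: reader geo maps from writer geo
  writer required, string -> string: reader label maps from writer label
  writer required, string -> string: reader notes maps from writer notes
  writer optional, float64 -> float64: reader factor maps from writer factor
  writer field zip has no reader counterpart
  writer required, bool -> string: reader geo.country maps from writer geo.country
  geo.balance: no writer match
  violation R1 at geo.balance
  violation R3 at geo.country
  violation R2 at zip
  forward on Shipment therefore BREAKING (3)
decoding the Shipment value with the v1 reader:
  channel := null (not supplied -> null)
  extras := {"b": -2.5, "k1": 3.75}
  read fails at geo.country under R3
  => FAILS_AT (geo.country, R3)


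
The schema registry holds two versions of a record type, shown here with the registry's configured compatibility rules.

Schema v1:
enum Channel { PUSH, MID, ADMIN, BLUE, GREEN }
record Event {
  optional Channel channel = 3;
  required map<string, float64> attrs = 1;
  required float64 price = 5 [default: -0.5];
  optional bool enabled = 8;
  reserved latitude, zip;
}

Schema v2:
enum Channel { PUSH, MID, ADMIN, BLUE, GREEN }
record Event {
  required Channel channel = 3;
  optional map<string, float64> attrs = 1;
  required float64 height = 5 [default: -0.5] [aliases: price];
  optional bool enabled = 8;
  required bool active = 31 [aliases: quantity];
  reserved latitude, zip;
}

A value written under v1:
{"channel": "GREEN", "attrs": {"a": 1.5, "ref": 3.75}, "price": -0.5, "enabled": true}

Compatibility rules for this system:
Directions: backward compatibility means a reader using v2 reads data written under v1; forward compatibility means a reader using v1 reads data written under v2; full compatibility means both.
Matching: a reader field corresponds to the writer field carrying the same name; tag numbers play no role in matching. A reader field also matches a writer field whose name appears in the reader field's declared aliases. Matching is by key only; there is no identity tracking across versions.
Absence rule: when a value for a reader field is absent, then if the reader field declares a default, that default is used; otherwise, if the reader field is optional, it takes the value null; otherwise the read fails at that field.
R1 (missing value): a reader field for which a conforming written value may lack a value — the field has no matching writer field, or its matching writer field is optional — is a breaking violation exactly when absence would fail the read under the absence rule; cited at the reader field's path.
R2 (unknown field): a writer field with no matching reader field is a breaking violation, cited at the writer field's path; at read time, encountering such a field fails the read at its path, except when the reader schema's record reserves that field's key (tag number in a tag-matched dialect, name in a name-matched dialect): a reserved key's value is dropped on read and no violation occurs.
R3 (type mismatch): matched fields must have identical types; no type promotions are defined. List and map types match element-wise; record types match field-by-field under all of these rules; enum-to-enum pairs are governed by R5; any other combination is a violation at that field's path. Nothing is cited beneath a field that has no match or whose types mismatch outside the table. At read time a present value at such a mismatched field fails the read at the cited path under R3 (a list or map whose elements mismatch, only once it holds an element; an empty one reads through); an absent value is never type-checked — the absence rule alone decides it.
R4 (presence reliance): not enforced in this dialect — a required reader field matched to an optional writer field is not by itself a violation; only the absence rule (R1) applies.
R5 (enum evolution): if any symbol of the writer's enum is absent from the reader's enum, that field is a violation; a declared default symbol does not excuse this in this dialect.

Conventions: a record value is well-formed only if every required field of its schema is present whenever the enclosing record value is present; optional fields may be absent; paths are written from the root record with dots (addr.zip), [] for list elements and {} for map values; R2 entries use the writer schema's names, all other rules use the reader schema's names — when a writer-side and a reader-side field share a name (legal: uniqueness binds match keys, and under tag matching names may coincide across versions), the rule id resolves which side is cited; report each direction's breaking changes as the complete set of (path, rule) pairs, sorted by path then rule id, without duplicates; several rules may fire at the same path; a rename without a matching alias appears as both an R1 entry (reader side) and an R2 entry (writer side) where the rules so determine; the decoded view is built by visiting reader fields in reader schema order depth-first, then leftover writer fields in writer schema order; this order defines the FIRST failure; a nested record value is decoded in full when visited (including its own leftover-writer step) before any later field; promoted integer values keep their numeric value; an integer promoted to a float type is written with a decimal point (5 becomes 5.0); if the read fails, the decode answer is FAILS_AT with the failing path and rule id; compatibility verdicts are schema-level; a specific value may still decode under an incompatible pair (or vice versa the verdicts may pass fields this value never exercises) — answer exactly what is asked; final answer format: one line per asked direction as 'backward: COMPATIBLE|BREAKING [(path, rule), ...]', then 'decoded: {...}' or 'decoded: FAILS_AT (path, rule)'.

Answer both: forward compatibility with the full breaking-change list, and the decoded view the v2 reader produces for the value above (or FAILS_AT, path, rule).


forward: BREAKING [(active, R2), (attrs, R1), (height, R2)]; decoded: FAILS_AT (active, R1)

the writer's type comes first in each Event pair
forward analysis of Event with v1 as reader and v2 as writer:
  channel: Channel -> Channel, writer required; from channel
  attrs: map<string, float64> -> map<string, float64>, writer optional; from attrs
  price: no writer-side match
  enabled: bool -> bool, writer optional; from enabled
  writer height: unknown to reader
  writer active: unknown to reader
  R2 fires at active
  R1 fires at attrs
  R2 fires at height
  => forward verdict for Event: BREAKING, 3 violation(s)
decode walk for Event under reader schema v2:
  channel := "GREEN"
  attrs := {"a": 1.5, "ref": 3.75}
  height := -0.5 (from writer price)
  enabled := true
  read fails at active under R1 (no fill)
  => FAILS_AT (active, R1)
diffs on Event not affecting the asked answer:
  field channel in record Event: optional changed to required -> affects backward compatibility only, which is not asked


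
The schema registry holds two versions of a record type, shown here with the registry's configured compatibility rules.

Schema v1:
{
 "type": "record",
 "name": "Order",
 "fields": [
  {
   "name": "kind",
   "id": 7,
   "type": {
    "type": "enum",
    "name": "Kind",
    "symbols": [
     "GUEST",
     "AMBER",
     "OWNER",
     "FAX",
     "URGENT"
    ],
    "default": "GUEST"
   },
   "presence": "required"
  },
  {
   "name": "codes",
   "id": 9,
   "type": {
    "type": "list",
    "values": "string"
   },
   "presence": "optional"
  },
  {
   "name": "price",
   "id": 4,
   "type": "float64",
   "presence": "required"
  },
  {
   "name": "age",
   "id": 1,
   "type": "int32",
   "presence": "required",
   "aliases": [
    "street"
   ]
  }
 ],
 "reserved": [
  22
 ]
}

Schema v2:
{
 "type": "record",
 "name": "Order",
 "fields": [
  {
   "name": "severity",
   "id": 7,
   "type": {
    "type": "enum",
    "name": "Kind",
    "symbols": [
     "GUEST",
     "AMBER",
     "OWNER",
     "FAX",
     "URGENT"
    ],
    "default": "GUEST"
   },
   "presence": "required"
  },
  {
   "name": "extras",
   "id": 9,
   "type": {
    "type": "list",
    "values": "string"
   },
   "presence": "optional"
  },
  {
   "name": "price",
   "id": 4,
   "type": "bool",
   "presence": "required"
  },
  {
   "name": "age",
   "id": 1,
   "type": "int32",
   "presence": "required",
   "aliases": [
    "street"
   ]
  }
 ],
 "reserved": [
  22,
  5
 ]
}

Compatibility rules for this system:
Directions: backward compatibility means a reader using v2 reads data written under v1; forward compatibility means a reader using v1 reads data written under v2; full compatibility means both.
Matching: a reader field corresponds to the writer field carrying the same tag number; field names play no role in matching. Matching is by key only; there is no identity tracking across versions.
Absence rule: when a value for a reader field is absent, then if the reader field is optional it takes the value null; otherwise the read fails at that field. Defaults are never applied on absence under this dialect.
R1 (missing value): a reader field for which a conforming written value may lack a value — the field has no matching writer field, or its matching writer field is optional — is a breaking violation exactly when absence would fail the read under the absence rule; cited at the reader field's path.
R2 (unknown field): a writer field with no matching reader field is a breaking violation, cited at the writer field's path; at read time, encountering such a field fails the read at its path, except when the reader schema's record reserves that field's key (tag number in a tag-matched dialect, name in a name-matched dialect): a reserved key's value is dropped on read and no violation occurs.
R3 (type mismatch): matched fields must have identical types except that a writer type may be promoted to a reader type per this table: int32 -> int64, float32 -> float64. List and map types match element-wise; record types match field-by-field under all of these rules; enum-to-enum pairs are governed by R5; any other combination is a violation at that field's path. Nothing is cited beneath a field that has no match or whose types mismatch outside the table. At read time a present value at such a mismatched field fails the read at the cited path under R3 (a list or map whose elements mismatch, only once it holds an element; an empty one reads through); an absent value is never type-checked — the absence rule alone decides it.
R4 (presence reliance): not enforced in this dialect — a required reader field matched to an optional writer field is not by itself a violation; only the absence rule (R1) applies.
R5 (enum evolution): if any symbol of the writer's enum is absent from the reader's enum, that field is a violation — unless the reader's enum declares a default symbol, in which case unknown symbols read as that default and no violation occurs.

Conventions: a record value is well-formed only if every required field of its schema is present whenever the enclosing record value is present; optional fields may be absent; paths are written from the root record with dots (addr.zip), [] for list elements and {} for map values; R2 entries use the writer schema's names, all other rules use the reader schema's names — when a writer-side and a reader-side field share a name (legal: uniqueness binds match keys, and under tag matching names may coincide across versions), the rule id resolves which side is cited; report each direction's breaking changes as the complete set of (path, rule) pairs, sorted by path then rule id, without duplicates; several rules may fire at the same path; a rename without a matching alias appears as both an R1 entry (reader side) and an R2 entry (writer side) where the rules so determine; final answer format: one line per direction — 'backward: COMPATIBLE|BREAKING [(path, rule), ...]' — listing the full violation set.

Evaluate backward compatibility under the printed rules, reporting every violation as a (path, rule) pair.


backward: BREAKING [(price, R3)]

arrows below run writer -> reader for Order
backward on Order — v2 reading data written by v1:
  severity: paired with writer kind (Kind -> Kind; writer required)
  extras: paired with writer codes (list<string> -> list<string>; writer optional)
  price: paired with writer price (float64 -> bool; writer required)
  age: paired with writer age (int32 -> int32; writer required)
  violation R3 at price
  => 1 violation(s): backward is BREAKING for Order
diffs on Order not affecting the asked answer:
  renamed field kind to severity in record Order -> fires no rule on Order, leaving the asked answer as it is
  renamed field codes to extras in record Order -> fires no rule on Order, leaving the asked answer as it is


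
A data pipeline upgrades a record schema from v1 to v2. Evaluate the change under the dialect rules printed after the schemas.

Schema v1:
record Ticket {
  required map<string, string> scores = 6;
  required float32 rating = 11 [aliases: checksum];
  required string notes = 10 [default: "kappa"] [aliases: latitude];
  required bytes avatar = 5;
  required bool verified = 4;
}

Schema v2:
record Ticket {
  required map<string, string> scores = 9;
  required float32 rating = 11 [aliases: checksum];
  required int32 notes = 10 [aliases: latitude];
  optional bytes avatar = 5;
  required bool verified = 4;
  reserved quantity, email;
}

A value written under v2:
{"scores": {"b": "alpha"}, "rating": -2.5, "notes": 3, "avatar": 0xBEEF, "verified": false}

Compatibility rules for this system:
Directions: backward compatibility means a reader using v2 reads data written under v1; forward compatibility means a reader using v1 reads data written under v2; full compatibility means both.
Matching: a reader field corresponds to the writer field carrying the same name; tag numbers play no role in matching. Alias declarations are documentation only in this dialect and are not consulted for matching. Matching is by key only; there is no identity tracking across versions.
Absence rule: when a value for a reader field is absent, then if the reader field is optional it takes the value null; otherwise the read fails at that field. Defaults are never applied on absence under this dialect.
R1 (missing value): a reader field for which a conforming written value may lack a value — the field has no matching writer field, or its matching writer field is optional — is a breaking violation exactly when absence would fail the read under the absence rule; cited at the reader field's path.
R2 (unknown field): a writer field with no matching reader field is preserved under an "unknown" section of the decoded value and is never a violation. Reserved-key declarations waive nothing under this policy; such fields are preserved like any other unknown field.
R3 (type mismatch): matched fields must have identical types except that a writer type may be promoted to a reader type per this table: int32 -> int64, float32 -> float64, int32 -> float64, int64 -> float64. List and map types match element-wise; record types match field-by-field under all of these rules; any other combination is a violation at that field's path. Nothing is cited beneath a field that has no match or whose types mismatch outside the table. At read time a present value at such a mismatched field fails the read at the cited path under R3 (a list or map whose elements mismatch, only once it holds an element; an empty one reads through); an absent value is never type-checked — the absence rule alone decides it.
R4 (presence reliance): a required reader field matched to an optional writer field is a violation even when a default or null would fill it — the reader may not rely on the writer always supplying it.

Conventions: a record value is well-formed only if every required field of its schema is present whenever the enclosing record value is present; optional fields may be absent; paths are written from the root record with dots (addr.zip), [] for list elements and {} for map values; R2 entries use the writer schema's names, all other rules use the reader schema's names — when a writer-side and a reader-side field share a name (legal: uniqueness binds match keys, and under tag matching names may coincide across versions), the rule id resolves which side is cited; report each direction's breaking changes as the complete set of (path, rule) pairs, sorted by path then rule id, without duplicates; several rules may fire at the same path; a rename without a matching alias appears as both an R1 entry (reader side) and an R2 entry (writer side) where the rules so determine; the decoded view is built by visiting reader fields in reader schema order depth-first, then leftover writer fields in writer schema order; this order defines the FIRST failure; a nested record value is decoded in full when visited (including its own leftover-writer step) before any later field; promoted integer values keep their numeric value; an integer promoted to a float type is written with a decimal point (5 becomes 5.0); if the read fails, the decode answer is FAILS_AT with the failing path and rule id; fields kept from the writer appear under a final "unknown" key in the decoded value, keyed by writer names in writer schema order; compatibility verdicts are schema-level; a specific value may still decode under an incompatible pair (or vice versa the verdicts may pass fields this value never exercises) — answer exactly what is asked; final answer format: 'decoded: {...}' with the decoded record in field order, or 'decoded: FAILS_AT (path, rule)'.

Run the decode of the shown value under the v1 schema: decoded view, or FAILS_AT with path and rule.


decoded: FAILS_AT (notes, R3)

the writer's type comes first in each Ticket pair
migrating the Ticket value to v1:
  scores := {"b": "alpha"}
  rating := -2.5
  read fails at notes under R3
  => FAILS_AT (notes, R3)
remaining Ticket differences; none change what is asked:
  field scores in record Ticket: tag 6 changed to 9 -> triggers nothing under the printed rules; the Ticket answer is the same either way
  field avatar in record Ticket: required changed to optional -> a verdict-level change on Ticket — the shown value reads the same
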